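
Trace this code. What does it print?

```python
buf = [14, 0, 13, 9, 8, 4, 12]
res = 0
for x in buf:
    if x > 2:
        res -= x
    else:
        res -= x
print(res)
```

x=14: >2, res = 0-14 = -14
x=0: not >2, res = (-14)-0 = -14
x=13: >2, res = (-14)-13 = -27
x=9: >2, res = (-27)-9 = -36
x=8: >2, res = (-36)-8 = -44
x=4: >2, res = (-44)-4 = -48
x=12: >2, res = (-48)-12 = -60

-60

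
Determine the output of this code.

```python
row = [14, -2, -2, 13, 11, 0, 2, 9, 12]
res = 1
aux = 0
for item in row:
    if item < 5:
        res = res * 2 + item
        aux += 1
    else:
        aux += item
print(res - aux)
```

item=14: not <5; aux=14
item=-2: <5, res = 1*2+(-2) = 0; aux=15
item=-2: <5, res = 0*2+(-2) = -2; aux=16
item=13: not <5; aux=29
item=11: not <5; aux=40
item=0: <5, res = (-2)*2+0 = -4; aux=41
item=2: <5, res = (-4)*2+2 = -6; aux=42
item=9: not <5; aux=51
item=12: not <5; aux=63
res-aux = (-6)-63 = -69

-69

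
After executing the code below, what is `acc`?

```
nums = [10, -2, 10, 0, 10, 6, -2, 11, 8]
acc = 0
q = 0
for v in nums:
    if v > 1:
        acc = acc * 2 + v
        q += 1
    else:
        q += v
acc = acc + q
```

v=10: >1, acc = 0*2+10 = 10; q=1
v=-2: not >1; q=-1
v=10: >1, acc = 10*2+10 = 30; q=0
v=0: not >1; q=0
v=10: >1, acc = 30*2+10 = 70; q=1
v=6: >1, acc = 70*2+6 = 146; q=2
v=-2: not >1; q=0
v=11: >1, acc = 146*2+11 = 303; q=1
v=8: >1, acc = 303*2+8 = 614; q=2
acc+q = 614+2 = 616

616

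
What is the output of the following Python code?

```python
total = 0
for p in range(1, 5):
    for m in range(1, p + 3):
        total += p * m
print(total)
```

p=1,m=1: total = 0+1 = 1
p=1,m=2: total = 1+2 = 3
p=1,m=3: total = 3+3 = 6
p=2,m=1: total = 6+2 = 8
p=2,m=2: total = 8+4 = 12
p=2,m=3: total = 12+6 = 18
p=2,m=4: total = 18+8 = 26
p=3,m=1: total = 26+3 = 29
p=3,m=2: total = 29+6 = 35
p=3,m=3: total = 35+9 = 44
p=3,m=4: total = 44+12 = 56
p=3,m=5: total = 56+15 = 71
p=4,m=1: total = 71+4 = 75
p=4,m=2: total = 75+8 = 83
p=4,m=3: total = 83+12 = 95
p=4,m=4: total = 95+16 = 111
p=4,m=5: total = 111+20 = 131
p=4,m=6: total = 131+24 = 155

155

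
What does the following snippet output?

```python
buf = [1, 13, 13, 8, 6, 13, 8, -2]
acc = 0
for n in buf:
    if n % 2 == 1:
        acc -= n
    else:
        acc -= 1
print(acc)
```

n=1: odd, acc = 0-1 = -1
n=13: odd, acc = (-1)-13 = -14
n=13: odd, acc = (-14)-13 = -27
n=8: not odd, acc = (-27)-1 = -28
n=6: not odd, acc = (-28)-1 = -29
n=13: odd, acc = (-29)-13 = -42
n=8: not odd, acc = (-42)-1 = -43
n=-2: not odd, acc = (-43)-1 = -44

-44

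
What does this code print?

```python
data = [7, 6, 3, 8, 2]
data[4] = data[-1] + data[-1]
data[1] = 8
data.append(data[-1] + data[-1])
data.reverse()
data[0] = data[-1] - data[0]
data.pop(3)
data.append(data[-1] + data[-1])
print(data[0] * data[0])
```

1

data[4] = data[-1]+data[-1] = 2+2 = 4 → [7, 6, 3, 8, 4]
data[1] = 8 → [7, 8, 3, 8, 4]
append data[-1]+data[-1] = 4+4 = 8 → [7, 8, 3, 8, 4, 8]
reverse → [8, 4, 8, 3, 8, 7]
data[0] = data[-1]-data[0] = 7-8 = -1 → [-1, 4, 8, 3, 8, 7]
pop(3) removes 3 → [-1, 4, 8, 8, 7]
append data[-1]+data[-1] = 7+7 = 14 → [-1, 4, 8, 8, 7, 14]
data[0]*data[0] = (-1)*(-1) = 1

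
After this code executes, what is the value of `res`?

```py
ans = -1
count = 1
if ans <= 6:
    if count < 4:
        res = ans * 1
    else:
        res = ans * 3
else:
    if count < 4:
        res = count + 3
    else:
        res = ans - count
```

-1

ans=-1, count=1
ans <= 6 is True; count < 4 is True
→ res = ans * 1 = -1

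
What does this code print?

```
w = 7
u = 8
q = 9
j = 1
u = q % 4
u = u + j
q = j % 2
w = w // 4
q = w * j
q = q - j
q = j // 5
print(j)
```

u = 9%4 = 1
u = 1+1 = 2
q = 1%2 = 1
w = 7//4 = 1
q = 1*1 = 1
q = 1-1 = 0
q = 1//5 = 0

1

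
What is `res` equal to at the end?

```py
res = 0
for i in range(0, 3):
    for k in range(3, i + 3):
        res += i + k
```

15

i=1,k=3: res = 0+4 = 4
i=2,k=3: res = 4+5 = 9
i=2,k=4: res = 9+6 = 15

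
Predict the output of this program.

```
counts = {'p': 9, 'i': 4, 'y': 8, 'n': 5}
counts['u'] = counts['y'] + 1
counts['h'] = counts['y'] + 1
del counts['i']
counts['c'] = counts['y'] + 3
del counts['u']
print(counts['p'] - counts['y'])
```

counts['u'] = counts['y']+1 = 9 → {'p': 9, 'i': 4, 'y': 8, 'n': 5, 'u': 9}
counts['h'] = counts['y']+1 = 9 → {'p': 9, 'i': 4, 'y': 8, 'n': 5, 'u': 9, 'h': 9}
del 'i' → {'p': 9, 'y': 8, 'n': 5, 'u': 9, 'h': 9}
counts['c'] = counts['y']+3 = 11 → {'p': 9, 'y': 8, 'n': 5, 'u': 9, 'h': 9, 'c': 11}
del 'u' → {'p': 9, 'y': 8, 'n': 5, 'h': 9, 'c': 11}
counts['p']-counts['y'] = 9-8 = 1

1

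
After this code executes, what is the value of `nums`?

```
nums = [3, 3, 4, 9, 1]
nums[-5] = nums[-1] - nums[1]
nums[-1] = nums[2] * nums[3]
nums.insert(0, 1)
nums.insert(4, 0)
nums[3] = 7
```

[1, -2, 3, 7, 0, 9, 36]

nums[-5] = nums[-1]-nums[1] = 1-3 = -2 → [-2, 3, 4, 9, 1]
nums[-1] = nums[2]*nums[3] = 4*9 = 36 → [-2, 3, 4, 9, 36]
insert 1 at 0 → [1, -2, 3, 4, 9, 36]
insert 0 at 4 → [1, -2, 3, 4, 0, 9, 36]
nums[3] = 7 → [1, -2, 3, 7, 0, 9, 36]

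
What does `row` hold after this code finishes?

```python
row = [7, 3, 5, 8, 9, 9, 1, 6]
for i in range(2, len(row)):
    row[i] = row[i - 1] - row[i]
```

i=2: row[2] = 3-5 = -2 → [7, 3, -2, 8, 9, 9, 1, 6]
i=3: row[3] = (-2)-8 = -10 → [7, 3, -2, -10, 9, 9, 1, 6]
i=4: row[4] = (-10)-9 = -19 → [7, 3, -2, -10, -19, 9, 1, 6]
i=5: row[5] = (-19)-9 = -28 → [7, 3, -2, -10, -19, -28, 1, 6]
i=6: row[6] = (-28)-1 = -29 → [7, 3, -2, -10, -19, -28, -29, 6]
i=7: row[7] = (-29)-6 = -35 → [7, 3, -2, -10, -19, -28, -29, -35]

[7, 3, -2, -10, -19, -28, -29, -35]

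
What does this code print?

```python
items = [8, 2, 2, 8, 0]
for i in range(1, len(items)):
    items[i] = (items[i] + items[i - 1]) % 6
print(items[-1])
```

i=1: items[1] = (2+8)%6 = 4 → [8, 4, 2, 8, 0]
i=2: items[2] = (2+4)%6 = 0 → [8, 4, 0, 8, 0]
i=3: items[3] = (8+0)%6 = 2 → [8, 4, 0, 2, 0]
i=4: items[4] = (0+2)%6 = 2 → [8, 4, 0, 2, 2]

2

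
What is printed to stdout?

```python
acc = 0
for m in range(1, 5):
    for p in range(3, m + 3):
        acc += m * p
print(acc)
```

m=1,p=3: acc = 0+3 = 3
m=2,p=3: acc = 3+6 = 9
m=2,p=4: acc = 9+8 = 17
m=3,p=3: acc = 17+9 = 26
m=3,p=4: acc = 26+12 = 38
m=3,p=5: acc = 38+15 = 53
m=4,p=3: acc = 53+12 = 65
m=4,p=4: acc = 65+16 = 81
m=4,p=5: acc = 81+20 = 101
m=4,p=6: acc = 101+24 = 125

125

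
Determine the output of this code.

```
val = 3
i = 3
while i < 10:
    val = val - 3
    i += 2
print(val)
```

-9

i=3: val = 3-3 = 0
i=5: val = 0-3 = -3
i=7: val = (-3)-3 = -6
i=9: val = (-6)-3 = -9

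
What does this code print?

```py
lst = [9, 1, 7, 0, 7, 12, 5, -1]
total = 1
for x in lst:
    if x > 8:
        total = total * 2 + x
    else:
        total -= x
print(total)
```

x=9: >8, total = 1*2+9 = 11
x=1: not >8, total = 11-1 = 10
x=7: not >8, total = 10-7 = 3
x=0: not >8, total = 3-0 = 3
x=7: not >8, total = 3-7 = -4
x=12: >8, total = (-4)*2+12 = 4
x=5: not >8, total = 4-5 = -1
x=-1: not >8, total = (-1)-(-1) = 0

0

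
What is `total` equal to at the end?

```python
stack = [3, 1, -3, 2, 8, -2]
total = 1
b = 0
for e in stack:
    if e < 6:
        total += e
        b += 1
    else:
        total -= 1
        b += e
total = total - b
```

e=3: <6, total = 1+3 = 4; b=1
e=1: <6, total = 4+1 = 5; b=2
e=-3: <6, total = 5+(-3) = 2; b=3
e=2: <6, total = 2+2 = 4; b=4
e=8: not <6, total = 4-1 = 3; b=12
e=-2: <6, total = 3+(-2) = 1; b=13
total-b = 1-13 = -12

-12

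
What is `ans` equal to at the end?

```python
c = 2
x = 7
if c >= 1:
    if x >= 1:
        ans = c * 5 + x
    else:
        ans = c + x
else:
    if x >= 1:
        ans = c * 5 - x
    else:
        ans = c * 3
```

c=2, x=7
c >= 1 is True; x >= 1 is True
→ ans = c * 5 + x = 17

17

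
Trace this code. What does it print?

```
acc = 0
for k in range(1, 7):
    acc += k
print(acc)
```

k=1: acc = 0+1 = 1
k=2: acc = 1+2 = 3
k=3: acc = 3+3 = 6
k=4: acc = 6+4 = 10
k=5: acc = 10+5 = 15
k=6: acc = 15+6 = 21

21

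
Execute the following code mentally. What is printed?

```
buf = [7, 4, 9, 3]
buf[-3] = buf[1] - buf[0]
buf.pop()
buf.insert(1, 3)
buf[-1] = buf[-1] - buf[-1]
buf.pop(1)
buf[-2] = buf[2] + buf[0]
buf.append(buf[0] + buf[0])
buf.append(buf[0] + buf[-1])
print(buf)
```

buf[-3] = buf[1]-buf[0] = 4-7 = -3 → [7, -3, 9, 3]
pop() removes 3 → [7, -3, 9]
insert 3 at 1 → [7, 3, -3, 9]
buf[-1] = buf[-1]-buf[-1] = 9-9 = 0 → [7, 3, -3, 0]
pop(1) removes 3 → [7, -3, 0]
buf[-2] = buf[2]+buf[0] = 0+7 = 7 → [7, 7, 0]
append buf[0]+buf[0] = 7+7 = 14 → [7, 7, 0, 14]
append buf[0]+buf[-1] = 7+14 = 21 → [7, 7, 0, 14, 21]

[7, 7, 0, 14, 21]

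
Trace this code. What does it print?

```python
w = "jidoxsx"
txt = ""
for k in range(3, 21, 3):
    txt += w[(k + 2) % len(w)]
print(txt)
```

sixjox

k=3: add w[5]='s' → 's'
k=6: add w[1]='i' → 'si'
k=9: add w[4]='x' → 'six'
k=12: add w[0]='j' → 'sixj'
k=15: add w[3]='o' → 'sixjo'
k=18: add w[6]='x' → 'sixjox'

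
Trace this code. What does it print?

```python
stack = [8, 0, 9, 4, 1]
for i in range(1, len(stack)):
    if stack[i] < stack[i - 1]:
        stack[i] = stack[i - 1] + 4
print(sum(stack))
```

i=1: 0<8, stack[1] = 8+4 = 12 → [8, 12, 9, 4, 1]
i=2: 9<12, stack[2] = 12+4 = 16 → [8, 12, 16, 4, 1]
i=3: 4<16, stack[3] = 16+4 = 20 → [8, 12, 16, 20, 1]
i=4: 1<20, stack[4] = 20+4 = 24 → [8, 12, 16, 20, 24]
sum = 80

80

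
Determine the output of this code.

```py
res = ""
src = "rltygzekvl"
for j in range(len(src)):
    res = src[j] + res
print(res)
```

lvkezgytlr

j=0: prepend 'r' → 'r'
j=1: prepend 'l' → 'lr'
j=2: prepend 't' → 'tlr'
j=3: prepend 'y' → 'ytlr'
j=4: prepend 'g' → 'gytlr'
j=5: prepend 'z' → 'zgytlr'
j=6: prepend 'e' → 'ezgytlr'
j=7: prepend 'k' → 'kezgytlr'
j=8: prepend 'v' → 'vkezgytlr'
j=9: prepend 'l' → 'lvkezgytlr'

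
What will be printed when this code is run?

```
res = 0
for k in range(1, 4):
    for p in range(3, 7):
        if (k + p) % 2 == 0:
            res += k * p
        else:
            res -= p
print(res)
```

k=1,p=3: even sum, res = 0+3 = 3
k=1,p=4: odd sum, res = 3-4 = -1
k=1,p=5: even sum, res = (-1)+5 = 4
k=1,p=6: odd sum, res = 4-6 = -2
k=2,p=3: odd sum, res = (-2)-3 = -5
k=2,p=4: even sum, res = (-5)+8 = 3
k=2,p=5: odd sum, res = 3-5 = -2
k=2,p=6: even sum, res = (-2)+12 = 10
k=3,p=3: even sum, res = 10+9 = 19
k=3,p=4: odd sum, res = 19-4 = 15
k=3,p=5: even sum, res = 15+15 = 30
k=3,p=6: odd sum, res = 30-6 = 24

24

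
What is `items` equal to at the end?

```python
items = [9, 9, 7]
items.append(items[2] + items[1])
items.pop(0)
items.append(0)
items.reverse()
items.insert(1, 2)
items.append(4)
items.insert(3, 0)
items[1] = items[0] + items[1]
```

append items[2]+items[1] = 7+9 = 16 → [9, 9, 7, 16]
pop(0) removes 9 → [9, 7, 16]
append 0 → [9, 7, 16, 0]
reverse → [0, 16, 7, 9]
insert 2 at 1 → [0, 2, 16, 7, 9]
append 4 → [0, 2, 16, 7, 9, 4]
insert 0 at 3 → [0, 2, 16, 0, 7, 9, 4]
items[1] = items[0]+items[1] = 0+2 = 2 → [0, 2, 16, 0, 7, 9, 4]

[0, 2, 16, 0, 7, 9, 4]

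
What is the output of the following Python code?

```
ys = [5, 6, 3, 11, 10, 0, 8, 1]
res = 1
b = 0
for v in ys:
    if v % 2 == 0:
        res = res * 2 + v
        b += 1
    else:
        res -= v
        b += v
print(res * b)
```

v=5: not even, res = 1-5 = -4; b=5
v=6: even, res = (-4)*2+6 = -2; b=6
v=3: not even, res = (-2)-3 = -5; b=9
v=11: not even, res = (-5)-11 = -16; b=20
v=10: even, res = (-16)*2+10 = -22; b=21
v=0: even, res = (-22)*2+0 = -44; b=22
v=8: even, res = (-44)*2+8 = -80; b=23
v=1: not even, res = (-80)-1 = -81; b=24
res*b = (-81)*24 = -1944

-1944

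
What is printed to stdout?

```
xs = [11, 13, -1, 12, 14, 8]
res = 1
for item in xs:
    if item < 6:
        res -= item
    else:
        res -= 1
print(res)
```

-3

item=11: not <6, res = 1-1 = 0
item=13: not <6, res = 0-1 = -1
item=-1: <6, res = (-1)-(-1) = 0
item=12: not <6, res = 0-1 = -1
item=14: not <6, res = (-1)-1 = -2
item=8: not <6, res = (-2)-1 = -3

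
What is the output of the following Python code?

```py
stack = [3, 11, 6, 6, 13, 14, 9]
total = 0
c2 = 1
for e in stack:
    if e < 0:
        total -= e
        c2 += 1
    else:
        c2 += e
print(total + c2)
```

e=3: not <0; c2=4
e=11: not <0; c2=15
e=6: not <0; c2=21
e=6: not <0; c2=27
e=13: not <0; c2=40
e=14: not <0; c2=54
e=9: not <0; c2=63
total+c2 = 0+63 = 63

63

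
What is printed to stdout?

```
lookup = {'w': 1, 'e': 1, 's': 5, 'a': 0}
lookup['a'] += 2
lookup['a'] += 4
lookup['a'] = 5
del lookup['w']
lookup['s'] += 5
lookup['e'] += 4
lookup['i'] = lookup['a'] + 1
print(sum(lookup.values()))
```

26

lookup['a'] = 0+2 = 2 → {'w': 1, 'e': 1, 's': 5, 'a': 2}
lookup['a'] = 2+4 = 6 → {'w': 1, 'e': 1, 's': 5, 'a': 6}
lookup['a'] = 5 → {'w': 1, 'e': 1, 's': 5, 'a': 5}
del 'w' → {'e': 1, 's': 5, 'a': 5}
lookup['s'] = 5+5 = 10 → {'e': 1, 's': 10, 'a': 5}
lookup['e'] = 1+4 = 5 → {'e': 5, 's': 10, 'a': 5}
lookup['i'] = lookup['a']+1 = 6 → {'e': 5, 's': 10, 'a': 5, 'i': 6}
sum of values = 26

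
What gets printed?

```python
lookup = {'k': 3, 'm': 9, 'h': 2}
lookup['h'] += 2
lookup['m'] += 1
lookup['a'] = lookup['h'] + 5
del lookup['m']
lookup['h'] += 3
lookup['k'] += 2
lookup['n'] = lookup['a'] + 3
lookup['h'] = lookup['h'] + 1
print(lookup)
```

lookup['h'] = 2+2 = 4 → {'k': 3, 'm': 9, 'h': 4}
lookup['m'] = 9+1 = 10 → {'k': 3, 'm': 10, 'h': 4}
lookup['a'] = lookup['h']+5 = 9 → {'k': 3, 'm': 10, 'h': 4, 'a': 9}
del 'm' → {'k': 3, 'h': 4, 'a': 9}
lookup['h'] = 4+3 = 7 → {'k': 3, 'h': 7, 'a': 9}
lookup['k'] = 3+2 = 5 → {'k': 5, 'h': 7, 'a': 9}
lookup['n'] = lookup['a']+3 = 12 → {'k': 5, 'h': 7, 'a': 9, 'n': 12}
lookup['h'] = lookup['h']+1 = 8 → {'k': 5, 'h': 8, 'a': 9, 'n': 12}

{'k': 5, 'h': 8, 'a': 9, 'n': 12}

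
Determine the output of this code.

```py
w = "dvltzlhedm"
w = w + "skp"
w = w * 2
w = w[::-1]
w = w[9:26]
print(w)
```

+ 'skp' → 'dvltzlhedmskp'
repeat ×2 → 'dvltzlhedmskpdvltzlhedmskp'
reverse → 'pksmdehlztlvdpksmdehlztlvd'
slice [9:26] → 'tlvdpksmdehlztlvd'

tlvdpksmdehlztlvd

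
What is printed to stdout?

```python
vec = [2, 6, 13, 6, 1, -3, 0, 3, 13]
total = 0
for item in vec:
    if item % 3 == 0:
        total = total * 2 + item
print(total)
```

135

item=2: not %3==0
item=6: %3==0, total = 0*2+6 = 6
item=13: not %3==0
item=6: %3==0, total = 6*2+6 = 18
item=1: not %3==0
item=-3: %3==0, total = 18*2+(-3) = 33
item=0: %3==0, total = 33*2+0 = 66
item=3: %3==0, total = 66*2+3 = 135
item=13: not %3==0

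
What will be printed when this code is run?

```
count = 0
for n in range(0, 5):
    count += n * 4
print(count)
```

n=0: count = 0+0*4 = 0
n=1: count = 0+1*4 = 4
n=2: count = 4+2*4 = 12
n=3: count = 12+3*4 = 24
n=4: count = 24+4*4 = 40

40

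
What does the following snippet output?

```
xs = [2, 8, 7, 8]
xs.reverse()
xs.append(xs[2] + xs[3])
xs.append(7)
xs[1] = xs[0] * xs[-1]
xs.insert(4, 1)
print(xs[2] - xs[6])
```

1

reverse → [8, 7, 8, 2]
append xs[2]+xs[3] = 8+2 = 10 → [8, 7, 8, 2, 10]
append 7 → [8, 7, 8, 2, 10, 7]
xs[1] = xs[0]*xs[-1] = 8*7 = 56 → [8, 56, 8, 2, 10, 7]
insert 1 at 4 → [8, 56, 8, 2, 1, 10, 7]
xs[2]-xs[6] = 8-7 = 1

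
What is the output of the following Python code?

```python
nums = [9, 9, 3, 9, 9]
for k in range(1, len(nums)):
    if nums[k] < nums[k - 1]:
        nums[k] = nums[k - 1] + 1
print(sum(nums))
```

k=1: 9>=9, unchanged → [9, 9, 3, 9, 9]
k=2: 3<9, nums[2] = 9+1 = 10 → [9, 9, 10, 9, 9]
k=3: 9<10, nums[3] = 10+1 = 11 → [9, 9, 10, 11, 9]
k=4: 9<11, nums[4] = 11+1 = 12 → [9, 9, 10, 11, 12]
sum = 51

51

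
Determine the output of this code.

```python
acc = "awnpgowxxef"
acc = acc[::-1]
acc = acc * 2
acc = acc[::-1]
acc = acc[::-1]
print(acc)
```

fexxwogpnwafexxwogpnwa

reverse → 'fexxwogpnwa'
repeat ×2 → 'fexxwogpnwafexxwogpnwa'
reverse → 'awnpgowxxefawnpgowxxef'
reverse → 'fexxwogpnwafexxwogpnwa'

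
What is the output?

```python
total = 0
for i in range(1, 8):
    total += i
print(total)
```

28

i=1: total = 0+1 = 1
i=2: total = 1+2 = 3
i=3: total = 3+3 = 6
i=4: total = 6+4 = 10
i=5: total = 10+5 = 15
i=6: total = 15+6 = 21
i=7: total = 21+7 = 28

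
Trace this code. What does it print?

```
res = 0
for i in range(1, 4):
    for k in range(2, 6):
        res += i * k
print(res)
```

84

i=1,k=2: res = 0+2 = 2
i=1,k=3: res = 2+3 = 5
i=1,k=4: res = 5+4 = 9
i=1,k=5: res = 9+5 = 14
i=2,k=2: res = 14+4 = 18
i=2,k=3: res = 18+6 = 24
i=2,k=4: res = 24+8 = 32
i=2,k=5: res = 32+10 = 42
i=3,k=2: res = 42+6 = 48
i=3,k=3: res = 48+9 = 57
i=3,k=4: res = 57+12 = 69
i=3,k=5: res = 69+15 = 84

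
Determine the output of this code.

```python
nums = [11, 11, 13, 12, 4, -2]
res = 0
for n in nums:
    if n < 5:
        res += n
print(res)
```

n=11: not <5
n=11: not <5
n=13: not <5
n=12: not <5
n=4: <5, res = 0+4 = 4
n=-2: <5, res = 4+(-2) = 2

2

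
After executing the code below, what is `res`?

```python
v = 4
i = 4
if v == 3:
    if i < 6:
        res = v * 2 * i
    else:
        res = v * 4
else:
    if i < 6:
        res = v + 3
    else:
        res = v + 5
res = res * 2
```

v=4, i=4
v == 3 is False; i < 6 is True
→ res = v + 3 = 7
res = 7*2 = 14

14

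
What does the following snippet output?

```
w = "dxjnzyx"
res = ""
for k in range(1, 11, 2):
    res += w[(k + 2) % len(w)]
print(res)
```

k=1: add w[3]='n' → 'n'
k=3: add w[5]='y' → 'ny'
k=5: add w[0]='d' → 'nyd'
k=7: add w[2]='j' → 'nydj'
k=9: add w[4]='z' → 'nydjz'

nydjz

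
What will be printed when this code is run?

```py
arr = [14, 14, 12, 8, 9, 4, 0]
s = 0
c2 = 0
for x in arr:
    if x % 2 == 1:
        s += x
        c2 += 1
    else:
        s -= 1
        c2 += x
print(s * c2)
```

159

x=14: not odd, s = 0-1 = -1; c2=14
x=14: not odd, s = (-1)-1 = -2; c2=28
x=12: not odd, s = (-2)-1 = -3; c2=40
x=8: not odd, s = (-3)-1 = -4; c2=48
x=9: odd, s = (-4)+9 = 5; c2=49
x=4: not odd, s = 5-1 = 4; c2=53
x=0: not odd, s = 4-1 = 3; c2=53
s*c2 = 3*53 = 159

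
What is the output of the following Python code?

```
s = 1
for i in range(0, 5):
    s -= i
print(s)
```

i=0: s = 1-0 = 1
i=1: s = 1-1 = 0
i=2: s = 0-2 = -2
i=3: s = (-2)-3 = -5
i=4: s = (-5)-4 = -9

-9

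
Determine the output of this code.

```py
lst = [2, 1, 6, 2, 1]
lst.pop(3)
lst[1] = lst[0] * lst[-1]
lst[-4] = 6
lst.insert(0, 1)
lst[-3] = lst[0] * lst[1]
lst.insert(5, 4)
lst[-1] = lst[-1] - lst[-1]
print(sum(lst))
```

pop(3) removes 2 → [2, 1, 6, 1]
lst[1] = lst[0]*lst[-1] = 2*1 = 2 → [2, 2, 6, 1]
lst[-4] = 6 → [6, 2, 6, 1]
insert 1 at 0 → [1, 6, 2, 6, 1]
lst[-3] = lst[0]*lst[1] = 1*6 = 6 → [1, 6, 6, 6, 1]
insert 4 at 5 → [1, 6, 6, 6, 1, 4]
lst[-1] = lst[-1]-lst[-1] = 4-4 = 0 → [1, 6, 6, 6, 1, 0]
sum = 20

20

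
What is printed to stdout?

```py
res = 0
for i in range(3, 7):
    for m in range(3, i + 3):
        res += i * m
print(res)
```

431

i=3,m=3: res = 0+9 = 9
i=3,m=4: res = 9+12 = 21
i=3,m=5: res = 21+15 = 36
i=4,m=3: res = 36+12 = 48
i=4,m=4: res = 48+16 = 64
i=4,m=5: res = 64+20 = 84
i=4,m=6: res = 84+24 = 108
i=5,m=3: res = 108+15 = 123
i=5,m=4: res = 123+20 = 143
i=5,m=5: res = 143+25 = 168
i=5,m=6: res = 168+30 = 198
i=5,m=7: res = 198+35 = 233
i=6,m=3: res = 233+18 = 251
i=6,m=4: res = 251+24 = 275
i=6,m=5: res = 275+30 = 305
i=6,m=6: res = 305+36 = 341
i=6,m=7: res = 341+42 = 383
i=6,m=8: res = 383+48 = 431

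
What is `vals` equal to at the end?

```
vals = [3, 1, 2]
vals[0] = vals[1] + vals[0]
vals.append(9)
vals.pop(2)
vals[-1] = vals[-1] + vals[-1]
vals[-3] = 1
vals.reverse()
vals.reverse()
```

vals[0] = vals[1]+vals[0] = 1+3 = 4 → [4, 1, 2]
append 9 → [4, 1, 2, 9]
pop(2) removes 2 → [4, 1, 9]
vals[-1] = vals[-1]+vals[-1] = 9+9 = 18 → [4, 1, 18]
vals[-3] = 1 → [1, 1, 18]
reverse → [18, 1, 1]
reverse → [1, 1, 18]

[1, 1, 18]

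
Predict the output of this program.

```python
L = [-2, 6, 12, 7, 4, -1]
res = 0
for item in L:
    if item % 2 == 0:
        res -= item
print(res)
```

item=-2: even, res = 0-(-2) = 2
item=6: even, res = 2-6 = -4
item=12: even, res = (-4)-12 = -16
item=7: not even
item=4: even, res = (-16)-4 = -20
item=-1: not even

-20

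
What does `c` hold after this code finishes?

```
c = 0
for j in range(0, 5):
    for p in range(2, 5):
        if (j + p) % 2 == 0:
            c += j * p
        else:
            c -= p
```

j=0,p=2: even sum, c = 0+0 = 0
j=0,p=3: odd sum, c = 0-3 = -3
j=0,p=4: even sum, c = (-3)+0 = -3
j=1,p=2: odd sum, c = (-3)-2 = -5
j=1,p=3: even sum, c = (-5)+3 = -2
j=1,p=4: odd sum, c = (-2)-4 = -6
j=2,p=2: even sum, c = (-6)+4 = -2
j=2,p=3: odd sum, c = (-2)-3 = -5
j=2,p=4: even sum, c = (-5)+8 = 3
j=3,p=2: odd sum, c = 3-2 = 1
j=3,p=3: even sum, c = 1+9 = 10
j=3,p=4: odd sum, c = 10-4 = 6
j=4,p=2: even sum, c = 6+8 = 14
j=4,p=3: odd sum, c = 14-3 = 11
j=4,p=4: even sum, c = 11+16 = 27

27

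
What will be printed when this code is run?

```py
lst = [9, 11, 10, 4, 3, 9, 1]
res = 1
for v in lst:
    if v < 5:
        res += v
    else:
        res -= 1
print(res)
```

5

v=9: not <5, res = 1-1 = 0
v=11: not <5, res = 0-1 = -1
v=10: not <5, res = (-1)-1 = -2
v=4: <5, res = (-2)+4 = 2
v=3: <5, res = 2+3 = 5
v=9: not <5, res = 5-1 = 4
v=1: <5, res = 4+1 = 5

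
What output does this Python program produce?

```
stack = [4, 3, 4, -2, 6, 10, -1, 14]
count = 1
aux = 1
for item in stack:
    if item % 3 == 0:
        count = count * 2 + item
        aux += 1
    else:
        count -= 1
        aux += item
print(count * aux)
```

160

item=4: not %3==0, count = 1-1 = 0; aux=5
item=3: %3==0, count = 0*2+3 = 3; aux=6
item=4: not %3==0, count = 3-1 = 2; aux=10
item=-2: not %3==0, count = 2-1 = 1; aux=8
item=6: %3==0, count = 1*2+6 = 8; aux=9
item=10: not %3==0, count = 8-1 = 7; aux=19
item=-1: not %3==0, count = 7-1 = 6; aux=18
item=14: not %3==0, count = 6-1 = 5; aux=32
count*aux = 5*32 = 160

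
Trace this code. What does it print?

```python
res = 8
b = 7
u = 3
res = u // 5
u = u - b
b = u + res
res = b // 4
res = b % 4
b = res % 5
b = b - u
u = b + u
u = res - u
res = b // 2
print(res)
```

2

res = 3//5 = 0
u = 3-7 = -4
b = (-4)+0 = -4
res = (-4)//4 = -1
res = (-4)%4 = 0
b = 0%5 = 0
b = 0-(-4) = 4
u = 4+(-4) = 0
u = 0-0 = 0
res = 4//2 = 2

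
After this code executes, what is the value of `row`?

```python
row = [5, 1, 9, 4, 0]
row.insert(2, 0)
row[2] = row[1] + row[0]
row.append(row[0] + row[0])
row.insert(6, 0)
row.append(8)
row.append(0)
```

[5, 1, 6, 9, 4, 0, 0, 10, 8, 0]

insert 0 at 2 → [5, 1, 0, 9, 4, 0]
row[2] = row[1]+row[0] = 1+5 = 6 → [5, 1, 6, 9, 4, 0]
append row[0]+row[0] = 5+5 = 10 → [5, 1, 6, 9, 4, 0, 10]
insert 0 at 6 → [5, 1, 6, 9, 4, 0, 0, 10]
append 8 → [5, 1, 6, 9, 4, 0, 0, 10, 8]
append 0 → [5, 1, 6, 9, 4, 0, 0, 10, 8, 0]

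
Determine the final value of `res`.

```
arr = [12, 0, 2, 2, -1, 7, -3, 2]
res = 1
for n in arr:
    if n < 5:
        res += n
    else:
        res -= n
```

-16

n=12: not <5, res = 1-12 = -11
n=0: <5, res = (-11)+0 = -11
n=2: <5, res = (-11)+2 = -9
n=2: <5, res = (-9)+2 = -7
n=-1: <5, res = (-7)+(-1) = -8
n=7: not <5, res = (-8)-7 = -15
n=-3: <5, res = (-15)+(-3) = -18
n=2: <5, res = (-18)+2 = -16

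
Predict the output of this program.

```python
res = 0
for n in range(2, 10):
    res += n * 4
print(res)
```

n=2: res = 0+2*4 = 8
n=3: res = 8+3*4 = 20
n=4: res = 20+4*4 = 36
n=5: res = 36+5*4 = 56
n=6: res = 56+6*4 = 80
n=7: res = 80+7*4 = 108
n=8: res = 108+8*4 = 140
n=9: res = 140+9*4 = 176

176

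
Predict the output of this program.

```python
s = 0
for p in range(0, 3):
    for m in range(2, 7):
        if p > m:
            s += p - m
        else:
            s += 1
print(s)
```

15

p=0,m=2: not 0>2, s = 0+1 = 1
p=0,m=3: not 0>3, s = 1+1 = 2
p=0,m=4: not 0>4, s = 2+1 = 3
p=0,m=5: not 0>5, s = 3+1 = 4
p=0,m=6: not 0>6, s = 4+1 = 5
p=1,m=2: not 1>2, s = 5+1 = 6
p=1,m=3: not 1>3, s = 6+1 = 7
p=1,m=4: not 1>4, s = 7+1 = 8
p=1,m=5: not 1>5, s = 8+1 = 9
p=1,m=6: not 1>6, s = 9+1 = 10
p=2,m=2: not 2>2, s = 10+1 = 11
p=2,m=3: not 2>3, s = 11+1 = 12
p=2,m=4: not 2>4, s = 12+1 = 13
p=2,m=5: not 2>5, s = 13+1 = 14
p=2,m=6: not 2>6, s = 14+1 = 15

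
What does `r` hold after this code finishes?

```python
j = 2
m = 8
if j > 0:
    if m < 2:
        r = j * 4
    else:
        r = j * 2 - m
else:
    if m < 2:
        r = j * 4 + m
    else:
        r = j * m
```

-4

j=2, m=8
j > 0 is True; m < 2 is False
→ r = j * 2 - m = -4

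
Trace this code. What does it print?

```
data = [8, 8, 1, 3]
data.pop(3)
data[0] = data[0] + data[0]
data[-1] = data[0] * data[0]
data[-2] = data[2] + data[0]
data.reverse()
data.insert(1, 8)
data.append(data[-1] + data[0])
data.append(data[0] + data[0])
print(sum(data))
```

pop(3) removes 3 → [8, 8, 1]
data[0] = data[0]+data[0] = 8+8 = 16 → [16, 8, 1]
data[-1] = data[0]*data[0] = 16*16 = 256 → [16, 8, 256]
data[-2] = data[2]+data[0] = 256+16 = 272 → [16, 272, 256]
reverse → [256, 272, 16]
insert 8 at 1 → [256, 8, 272, 16]
append data[-1]+data[0] = 16+256 = 272 → [256, 8, 272, 16, 272]
append data[0]+data[0] = 256+256 = 512 → [256, 8, 272, 16, 272, 512]
sum = 1336

1336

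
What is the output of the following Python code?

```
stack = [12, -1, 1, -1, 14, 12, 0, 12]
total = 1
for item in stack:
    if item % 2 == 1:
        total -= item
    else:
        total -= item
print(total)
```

-48

item=12: not odd, total = 1-12 = -11
item=-1: odd, total = (-11)-(-1) = -10
item=1: odd, total = (-10)-1 = -11
item=-1: odd, total = (-11)-(-1) = -10
item=14: not odd, total = (-10)-14 = -24
item=12: not odd, total = (-24)-12 = -36
item=0: not odd, total = (-36)-0 = -36
item=12: not odd, total = (-36)-12 = -48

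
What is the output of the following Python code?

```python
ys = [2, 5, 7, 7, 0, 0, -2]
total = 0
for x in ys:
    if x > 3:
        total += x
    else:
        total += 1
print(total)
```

x=2: not >3, total = 0+1 = 1
x=5: >3, total = 1+5 = 6
x=7: >3, total = 6+7 = 13
x=7: >3, total = 13+7 = 20
x=0: not >3, total = 20+1 = 21
x=0: not >3, total = 21+1 = 22
x=-2: not >3, total = 22+1 = 23

23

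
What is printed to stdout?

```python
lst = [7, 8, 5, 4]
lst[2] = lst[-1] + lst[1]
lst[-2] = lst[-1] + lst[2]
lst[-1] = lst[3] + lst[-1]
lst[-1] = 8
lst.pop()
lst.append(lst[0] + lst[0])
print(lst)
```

lst[2] = lst[-1]+lst[1] = 4+8 = 12 → [7, 8, 12, 4]
lst[-2] = lst[-1]+lst[2] = 4+12 = 16 → [7, 8, 16, 4]
lst[-1] = lst[3]+lst[-1] = 4+4 = 8 → [7, 8, 16, 8]
lst[-1] = 8 → [7, 8, 16, 8]
pop() removes 8 → [7, 8, 16]
append lst[0]+lst[0] = 7+7 = 14 → [7, 8, 16, 14]

[7, 8, 16, 14]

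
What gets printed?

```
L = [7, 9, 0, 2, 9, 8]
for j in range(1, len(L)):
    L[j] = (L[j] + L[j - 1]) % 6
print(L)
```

[7, 4, 4, 0, 3, 5]

j=1: L[1] = (9+7)%6 = 4 → [7, 4, 0, 2, 9, 8]
j=2: L[2] = (0+4)%6 = 4 → [7, 4, 4, 2, 9, 8]
j=3: L[3] = (2+4)%6 = 0 → [7, 4, 4, 0, 9, 8]
j=4: L[4] = (9+0)%6 = 3 → [7, 4, 4, 0, 3, 8]
j=5: L[5] = (8+3)%6 = 5 → [7, 4, 4, 0, 3, 5]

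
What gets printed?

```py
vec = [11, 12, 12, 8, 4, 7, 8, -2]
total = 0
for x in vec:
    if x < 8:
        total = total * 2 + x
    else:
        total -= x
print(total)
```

-332

x=11: not <8, total = 0-11 = -11
x=12: not <8, total = (-11)-12 = -23
x=12: not <8, total = (-23)-12 = -35
x=8: not <8, total = (-35)-8 = -43
x=4: <8, total = (-43)*2+4 = -82
x=7: <8, total = (-82)*2+7 = -157
x=8: not <8, total = (-157)-8 = -165
x=-2: <8, total = (-165)*2+(-2) = -332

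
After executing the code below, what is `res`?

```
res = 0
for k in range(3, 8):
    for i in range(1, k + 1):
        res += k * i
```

k=3,i=1: res = 0+3 = 3
k=3,i=2: res = 3+6 = 9
k=3,i=3: res = 9+9 = 18
k=4,i=1: res = 18+4 = 22
k=4,i=2: res = 22+8 = 30
k=4,i=3: res = 30+12 = 42
k=4,i=4: res = 42+16 = 58
k=5,i=1: res = 58+5 = 63
k=5,i=2: res = 63+10 = 73
k=5,i=3: res = 73+15 = 88
k=5,i=4: res = 88+20 = 108
k=5,i=5: res = 108+25 = 133
k=6,i=1: res = 133+6 = 139
k=6,i=2: res = 139+12 = 151
k=6,i=3: res = 151+18 = 169
k=6,i=4: res = 169+24 = 193
k=6,i=5: res = 193+30 = 223
k=6,i=6: res = 223+36 = 259
k=7,i=1: res = 259+7 = 266
k=7,i=2: res = 266+14 = 280
k=7,i=3: res = 280+21 = 301
k=7,i=4: res = 301+28 = 329
k=7,i=5: res = 329+35 = 364
k=7,i=6: res = 364+42 = 406
k=7,i=7: res = 406+49 = 455

455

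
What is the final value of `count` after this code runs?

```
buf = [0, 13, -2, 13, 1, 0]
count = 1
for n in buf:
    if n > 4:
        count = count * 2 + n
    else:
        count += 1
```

51

n=0: not >4, count = 1+1 = 2
n=13: >4, count = 2*2+13 = 17
n=-2: not >4, count = 17+1 = 18
n=13: >4, count = 18*2+13 = 49
n=1: not >4, count = 49+1 = 50
n=0: not >4, count = 50+1 = 51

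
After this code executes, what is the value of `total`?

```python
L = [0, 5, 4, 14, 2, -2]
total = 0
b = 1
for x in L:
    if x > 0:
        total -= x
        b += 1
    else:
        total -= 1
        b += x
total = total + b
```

-24

x=0: not >0, total = 0-1 = -1; b=1
x=5: >0, total = (-1)-5 = -6; b=2
x=4: >0, total = (-6)-4 = -10; b=3
x=14: >0, total = (-10)-14 = -24; b=4
x=2: >0, total = (-24)-2 = -26; b=5
x=-2: not >0, total = (-26)-1 = -27; b=3
total+b = (-27)+3 = -24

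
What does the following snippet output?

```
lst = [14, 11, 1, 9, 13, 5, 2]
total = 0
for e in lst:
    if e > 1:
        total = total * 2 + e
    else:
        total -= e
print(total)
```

744

e=14: >1, total = 0*2+14 = 14
e=11: >1, total = 14*2+11 = 39
e=1: not >1, total = 39-1 = 38
e=9: >1, total = 38*2+9 = 85
e=13: >1, total = 85*2+13 = 183
e=5: >1, total = 183*2+5 = 371
e=2: >1, total = 371*2+2 = 744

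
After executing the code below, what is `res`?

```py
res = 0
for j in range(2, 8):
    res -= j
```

-27

j=2: res = 0-2 = -2
j=3: res = (-2)-3 = -5
j=4: res = (-5)-4 = -9
j=5: res = (-9)-5 = -14
j=6: res = (-14)-6 = -20
j=7: res = (-20)-7 = -27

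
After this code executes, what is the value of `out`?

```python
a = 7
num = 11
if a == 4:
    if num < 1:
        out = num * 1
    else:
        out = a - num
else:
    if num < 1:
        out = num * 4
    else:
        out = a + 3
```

10

a=7, num=11
a == 4 is False; num < 1 is False
→ out = a + 3 = 10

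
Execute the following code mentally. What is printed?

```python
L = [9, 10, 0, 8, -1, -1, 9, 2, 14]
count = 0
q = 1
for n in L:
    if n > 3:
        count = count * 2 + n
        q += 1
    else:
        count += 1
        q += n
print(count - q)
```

300

n=9: >3, count = 0*2+9 = 9; q=2
n=10: >3, count = 9*2+10 = 28; q=3
n=0: not >3, count = 28+1 = 29; q=3
n=8: >3, count = 29*2+8 = 66; q=4
n=-1: not >3, count = 66+1 = 67; q=3
n=-1: not >3, count = 67+1 = 68; q=2
n=9: >3, count = 68*2+9 = 145; q=3
n=2: not >3, count = 145+1 = 146; q=5
n=14: >3, count = 146*2+14 = 306; q=6
count-q = 306-6 = 300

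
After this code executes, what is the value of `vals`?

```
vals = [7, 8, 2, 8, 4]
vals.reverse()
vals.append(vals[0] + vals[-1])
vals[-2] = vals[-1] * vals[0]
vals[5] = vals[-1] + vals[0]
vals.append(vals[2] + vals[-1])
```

[4, 8, 2, 8, 44, 15, 17]

reverse → [4, 8, 2, 8, 7]
append vals[0]+vals[-1] = 4+7 = 11 → [4, 8, 2, 8, 7, 11]
vals[-2] = vals[-1]*vals[0] = 11*4 = 44 → [4, 8, 2, 8, 44, 11]
vals[5] = vals[-1]+vals[0] = 11+4 = 15 → [4, 8, 2, 8, 44, 15]
append vals[2]+vals[-1] = 2+15 = 17 → [4, 8, 2, 8, 44, 15, 17]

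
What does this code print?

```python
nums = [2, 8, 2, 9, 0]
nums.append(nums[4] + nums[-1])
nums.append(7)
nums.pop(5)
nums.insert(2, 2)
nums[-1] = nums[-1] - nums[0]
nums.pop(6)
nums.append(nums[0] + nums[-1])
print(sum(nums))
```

25

append nums[4]+nums[-1] = 0+0 = 0 → [2, 8, 2, 9, 0, 0]
append 7 → [2, 8, 2, 9, 0, 0, 7]
pop(5) removes 0 → [2, 8, 2, 9, 0, 7]
insert 2 at 2 → [2, 8, 2, 2, 9, 0, 7]
nums[-1] = nums[-1]-nums[0] = 7-2 = 5 → [2, 8, 2, 2, 9, 0, 5]
pop(6) removes 5 → [2, 8, 2, 2, 9, 0]
append nums[0]+nums[-1] = 2+0 = 2 → [2, 8, 2, 2, 9, 0, 2]
sum = 25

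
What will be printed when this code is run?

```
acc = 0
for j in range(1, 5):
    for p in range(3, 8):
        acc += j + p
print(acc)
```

j=1,p=3: acc = 0+4 = 4
j=1,p=4: acc = 4+5 = 9
j=1,p=5: acc = 9+6 = 15
j=1,p=6: acc = 15+7 = 22
j=1,p=7: acc = 22+8 = 30
j=2,p=3: acc = 30+5 = 35
j=2,p=4: acc = 35+6 = 41
j=2,p=5: acc = 41+7 = 48
j=2,p=6: acc = 48+8 = 56
j=2,p=7: acc = 56+9 = 65
j=3,p=3: acc = 65+6 = 71
j=3,p=4: acc = 71+7 = 78
j=3,p=5: acc = 78+8 = 86
j=3,p=6: acc = 86+9 = 95
j=3,p=7: acc = 95+10 = 105
j=4,p=3: acc = 105+7 = 112
j=4,p=4: acc = 112+8 = 120
j=4,p=5: acc = 120+9 = 129
j=4,p=6: acc = 129+10 = 139
j=4,p=7: acc = 139+11 = 150

150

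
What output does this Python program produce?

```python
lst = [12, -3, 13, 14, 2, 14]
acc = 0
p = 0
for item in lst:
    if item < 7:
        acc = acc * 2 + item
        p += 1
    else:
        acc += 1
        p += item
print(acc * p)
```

275

item=12: not <7, acc = 0+1 = 1; p=12
item=-3: <7, acc = 1*2+(-3) = -1; p=13
item=13: not <7, acc = (-1)+1 = 0; p=26
item=14: not <7, acc = 0+1 = 1; p=40
item=2: <7, acc = 1*2+2 = 4; p=41
item=14: not <7, acc = 4+1 = 5; p=55
acc*p = 5*55 = 275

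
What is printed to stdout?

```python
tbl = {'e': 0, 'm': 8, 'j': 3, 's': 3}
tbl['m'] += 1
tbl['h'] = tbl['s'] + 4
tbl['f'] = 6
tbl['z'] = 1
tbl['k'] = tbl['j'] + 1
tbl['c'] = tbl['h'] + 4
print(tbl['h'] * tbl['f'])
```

42

tbl['m'] = 8+1 = 9 → {'e': 0, 'm': 9, 'j': 3, 's': 3}
tbl['h'] = tbl['s']+4 = 7 → {'e': 0, 'm': 9, 'j': 3, 's': 3, 'h': 7}
tbl['f'] = 6 → {'e': 0, 'm': 9, 'j': 3, 's': 3, 'h': 7, 'f': 6}
tbl['z'] = 1 → {'e': 0, 'm': 9, 'j': 3, 's': 3, 'h': 7, 'f': 6, 'z': 1}
tbl['k'] = tbl['j']+1 = 4 → {'e': 0, 'm': 9, 'j': 3, 's': 3, 'h': 7, 'f': 6, 'z': 1, 'k': 4}
tbl['c'] = tbl['h']+4 = 11 → {'e': 0, 'm': 9, 'j': 3, 's': 3, 'h': 7, 'f': 6, 'z': 1, 'k': 4, 'c': 11}
tbl['h']*tbl['f'] = 7*6 = 42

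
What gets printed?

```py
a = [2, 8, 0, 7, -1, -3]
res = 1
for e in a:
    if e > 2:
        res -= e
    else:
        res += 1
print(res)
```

-10

e=2: not >2, res = 1+1 = 2
e=8: >2, res = 2-8 = -6
e=0: not >2, res = (-6)+1 = -5
e=7: >2, res = (-5)-7 = -12
e=-1: not >2, res = (-12)+1 = -11
e=-3: not >2, res = (-11)+1 = -10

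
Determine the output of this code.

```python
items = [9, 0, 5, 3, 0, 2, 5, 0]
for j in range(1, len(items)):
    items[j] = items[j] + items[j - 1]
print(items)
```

j=1: items[1] = 0+9 = 9 → [9, 9, 5, 3, 0, 2, 5, 0]
j=2: items[2] = 5+9 = 14 → [9, 9, 14, 3, 0, 2, 5, 0]
j=3: items[3] = 3+14 = 17 → [9, 9, 14, 17, 0, 2, 5, 0]
j=4: items[4] = 0+17 = 17 → [9, 9, 14, 17, 17, 2, 5, 0]
j=5: items[5] = 2+17 = 19 → [9, 9, 14, 17, 17, 19, 5, 0]
j=6: items[6] = 5+19 = 24 → [9, 9, 14, 17, 17, 19, 24, 0]
j=7: items[7] = 0+24 = 24 → [9, 9, 14, 17, 17, 19, 24, 24]

[9, 9, 14, 17, 17, 19, 24, 24]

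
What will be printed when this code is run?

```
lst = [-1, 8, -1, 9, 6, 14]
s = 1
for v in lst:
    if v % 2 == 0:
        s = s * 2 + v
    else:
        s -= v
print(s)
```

42

v=-1: not even, s = 1-(-1) = 2
v=8: even, s = 2*2+8 = 12
v=-1: not even, s = 12-(-1) = 13
v=9: not even, s = 13-9 = 4
v=6: even, s = 4*2+6 = 14
v=14: even, s = 14*2+14 = 42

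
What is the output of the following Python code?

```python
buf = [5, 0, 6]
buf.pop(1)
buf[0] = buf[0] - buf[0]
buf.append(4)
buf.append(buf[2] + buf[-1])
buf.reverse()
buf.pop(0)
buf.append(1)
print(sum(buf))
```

pop(1) removes 0 → [5, 6]
buf[0] = buf[0]-buf[0] = 5-5 = 0 → [0, 6]
append 4 → [0, 6, 4]
append buf[2]+buf[-1] = 4+4 = 8 → [0, 6, 4, 8]
reverse → [8, 4, 6, 0]
pop(0) removes 8 → [4, 6, 0]
append 1 → [4, 6, 0, 1]
sum = 11

11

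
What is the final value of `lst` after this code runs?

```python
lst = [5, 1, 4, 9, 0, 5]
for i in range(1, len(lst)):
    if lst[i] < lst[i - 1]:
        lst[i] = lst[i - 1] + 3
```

[5, 8, 11, 14, 17, 20]

i=1: 1<5, lst[1] = 5+3 = 8 → [5, 8, 4, 9, 0, 5]
i=2: 4<8, lst[2] = 8+3 = 11 → [5, 8, 11, 9, 0, 5]
i=3: 9<11, lst[3] = 11+3 = 14 → [5, 8, 11, 14, 0, 5]
i=4: 0<14, lst[4] = 14+3 = 17 → [5, 8, 11, 14, 17, 5]
i=5: 5<17, lst[5] = 17+3 = 20 → [5, 8, 11, 14, 17, 20]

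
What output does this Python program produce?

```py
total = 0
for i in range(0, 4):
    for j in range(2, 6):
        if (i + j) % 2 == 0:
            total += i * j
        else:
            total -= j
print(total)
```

i=0,j=2: even sum, total = 0+0 = 0
i=0,j=3: odd sum, total = 0-3 = -3
i=0,j=4: even sum, total = (-3)+0 = -3
i=0,j=5: odd sum, total = (-3)-5 = -8
i=1,j=2: odd sum, total = (-8)-2 = -10
i=1,j=3: even sum, total = (-10)+3 = -7
i=1,j=4: odd sum, total = (-7)-4 = -11
i=1,j=5: even sum, total = (-11)+5 = -6
i=2,j=2: even sum, total = (-6)+4 = -2
i=2,j=3: odd sum, total = (-2)-3 = -5
i=2,j=4: even sum, total = (-5)+8 = 3
i=2,j=5: odd sum, total = 3-5 = -2
i=3,j=2: odd sum, total = (-2)-2 = -4
i=3,j=3: even sum, total = (-4)+9 = 5
i=3,j=4: odd sum, total = 5-4 = 1
i=3,j=5: even sum, total = 1+15 = 16

16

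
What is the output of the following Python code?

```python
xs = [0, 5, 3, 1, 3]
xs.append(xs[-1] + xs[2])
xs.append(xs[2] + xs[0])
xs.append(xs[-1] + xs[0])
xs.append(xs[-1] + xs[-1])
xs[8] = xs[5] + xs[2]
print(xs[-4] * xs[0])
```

0

append xs[-1]+xs[2] = 3+3 = 6 → [0, 5, 3, 1, 3, 6]
append xs[2]+xs[0] = 3+0 = 3 → [0, 5, 3, 1, 3, 6, 3]
append xs[-1]+xs[0] = 3+0 = 3 → [0, 5, 3, 1, 3, 6, 3, 3]
append xs[-1]+xs[-1] = 3+3 = 6 → [0, 5, 3, 1, 3, 6, 3, 3, 6]
xs[8] = xs[5]+xs[2] = 6+3 = 9 → [0, 5, 3, 1, 3, 6, 3, 3, 9]
xs[-4]*xs[0] = 6*0 = 0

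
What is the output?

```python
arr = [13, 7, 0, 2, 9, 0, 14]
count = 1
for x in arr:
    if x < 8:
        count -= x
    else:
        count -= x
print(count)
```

-44

x=13: not <8, count = 1-13 = -12
x=7: <8, count = (-12)-7 = -19
x=0: <8, count = (-19)-0 = -19
x=2: <8, count = (-19)-2 = -21
x=9: not <8, count = (-21)-9 = -30
x=0: <8, count = (-30)-0 = -30
x=14: not <8, count = (-30)-14 = -44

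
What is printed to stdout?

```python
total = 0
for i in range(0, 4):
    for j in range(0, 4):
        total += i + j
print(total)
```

48

i=0,j=0: total = 0+0 = 0
i=0,j=1: total = 0+1 = 1
i=0,j=2: total = 1+2 = 3
i=0,j=3: total = 3+3 = 6
i=1,j=0: total = 6+1 = 7
i=1,j=1: total = 7+2 = 9
i=1,j=2: total = 9+3 = 12
i=1,j=3: total = 12+4 = 16
i=2,j=0: total = 16+2 = 18
i=2,j=1: total = 18+3 = 21
i=2,j=2: total = 21+4 = 25
i=2,j=3: total = 25+5 = 30
i=3,j=0: total = 30+3 = 33
i=3,j=1: total = 33+4 = 37
i=3,j=2: total = 37+5 = 42
i=3,j=3: total = 42+6 = 48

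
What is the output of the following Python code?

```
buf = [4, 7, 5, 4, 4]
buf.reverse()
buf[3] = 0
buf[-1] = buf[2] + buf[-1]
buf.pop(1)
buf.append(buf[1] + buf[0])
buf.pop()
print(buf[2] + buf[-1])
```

reverse → [4, 4, 5, 7, 4]
buf[3] = 0 → [4, 4, 5, 0, 4]
buf[-1] = buf[2]+buf[-1] = 5+4 = 9 → [4, 4, 5, 0, 9]
pop(1) removes 4 → [4, 5, 0, 9]
append buf[1]+buf[0] = 5+4 = 9 → [4, 5, 0, 9, 9]
pop() removes 9 → [4, 5, 0, 9]
buf[2]+buf[-1] = 0+9 = 9

9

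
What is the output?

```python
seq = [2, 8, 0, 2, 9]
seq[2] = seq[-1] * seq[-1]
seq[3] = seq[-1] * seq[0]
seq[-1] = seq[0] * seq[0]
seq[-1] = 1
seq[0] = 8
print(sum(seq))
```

116

seq[2] = seq[-1]*seq[-1] = 9*9 = 81 → [2, 8, 81, 2, 9]
seq[3] = seq[-1]*seq[0] = 9*2 = 18 → [2, 8, 81, 18, 9]
seq[-1] = seq[0]*seq[0] = 2*2 = 4 → [2, 8, 81, 18, 4]
seq[-1] = 1 → [2, 8, 81, 18, 1]
seq[0] = 8 → [8, 8, 81, 18, 1]
sum = 116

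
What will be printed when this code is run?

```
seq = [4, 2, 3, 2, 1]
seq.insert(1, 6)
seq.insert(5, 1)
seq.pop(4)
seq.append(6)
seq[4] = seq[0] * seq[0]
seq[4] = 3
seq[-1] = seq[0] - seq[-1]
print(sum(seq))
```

insert 6 at 1 → [4, 6, 2, 3, 2, 1]
insert 1 at 5 → [4, 6, 2, 3, 2, 1, 1]
pop(4) removes 2 → [4, 6, 2, 3, 1, 1]
append 6 → [4, 6, 2, 3, 1, 1, 6]
seq[4] = seq[0]*seq[0] = 4*4 = 16 → [4, 6, 2, 3, 16, 1, 6]
seq[4] = 3 → [4, 6, 2, 3, 3, 1, 6]
seq[-1] = seq[0]-seq[-1] = 4-6 = -2 → [4, 6, 2, 3, 3, 1, -2]
sum = 17

17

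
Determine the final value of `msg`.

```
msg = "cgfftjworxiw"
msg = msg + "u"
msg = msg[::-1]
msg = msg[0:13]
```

+ 'u' → 'cgfftjworxiwu'
reverse → 'uwixrowjtffgc'
slice [0:13] → 'uwixrowjtffgc'

'uwixrowjtffgc'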